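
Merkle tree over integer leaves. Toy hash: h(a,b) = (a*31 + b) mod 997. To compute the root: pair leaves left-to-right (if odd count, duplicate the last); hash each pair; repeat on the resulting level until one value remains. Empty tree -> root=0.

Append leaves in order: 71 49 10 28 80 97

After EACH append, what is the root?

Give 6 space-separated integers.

After append 71 (leaves=[71]):
  L0: [71]
  root=71
After append 49 (leaves=[71, 49]):
  L0: [71, 49]
  L1: h(71,49)=(71*31+49)%997=256 -> [256]
  root=256
After append 10 (leaves=[71, 49, 10]):
  L0: [71, 49, 10]
  L1: h(71,49)=(71*31+49)%997=256 h(10,10)=(10*31+10)%997=320 -> [256, 320]
  L2: h(256,320)=(256*31+320)%997=280 -> [280]
  root=280
After append 28 (leaves=[71, 49, 10, 28]):
  L0: [71, 49, 10, 28]
  L1: h(71,49)=(71*31+49)%997=256 h(10,28)=(10*31+28)%997=338 -> [256, 338]
  L2: h(256,338)=(256*31+338)%997=298 -> [298]
  root=298
After append 80 (leaves=[71, 49, 10, 28, 80]):
  L0: [71, 49, 10, 28, 80]
  L1: h(71,49)=(71*31+49)%997=256 h(10,28)=(10*31+28)%997=338 h(80,80)=(80*31+80)%997=566 -> [256, 338, 566]
  L2: h(256,338)=(256*31+338)%997=298 h(566,566)=(566*31+566)%997=166 -> [298, 166]
  L3: h(298,166)=(298*31+166)%997=431 -> [431]
  root=431
After append 97 (leaves=[71, 49, 10, 28, 80, 97]):
  L0: [71, 49, 10, 28, 80, 97]
  L1: h(71,49)=(71*31+49)%997=256 h(10,28)=(10*31+28)%997=338 h(80,97)=(80*31+97)%997=583 -> [256, 338, 583]
  L2: h(256,338)=(256*31+338)%997=298 h(583,583)=(583*31+583)%997=710 -> [298, 710]
  L3: h(298,710)=(298*31+710)%997=975 -> [975]
  root=975

Answer: 71 256 280 298 431 975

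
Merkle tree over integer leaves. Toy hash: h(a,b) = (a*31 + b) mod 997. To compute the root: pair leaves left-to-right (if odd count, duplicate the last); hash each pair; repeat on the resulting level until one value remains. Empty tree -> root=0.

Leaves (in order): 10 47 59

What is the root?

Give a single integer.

L0: [10, 47, 59]
L1: h(10,47)=(10*31+47)%997=357 h(59,59)=(59*31+59)%997=891 -> [357, 891]
L2: h(357,891)=(357*31+891)%997=991 -> [991]

Answer: 991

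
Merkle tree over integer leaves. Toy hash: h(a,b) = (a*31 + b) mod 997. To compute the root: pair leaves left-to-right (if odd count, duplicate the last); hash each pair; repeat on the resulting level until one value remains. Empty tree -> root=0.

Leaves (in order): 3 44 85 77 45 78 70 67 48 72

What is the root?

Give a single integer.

L0: [3, 44, 85, 77, 45, 78, 70, 67, 48, 72]
L1: h(3,44)=(3*31+44)%997=137 h(85,77)=(85*31+77)%997=718 h(45,78)=(45*31+78)%997=476 h(70,67)=(70*31+67)%997=243 h(48,72)=(48*31+72)%997=563 -> [137, 718, 476, 243, 563]
L2: h(137,718)=(137*31+718)%997=977 h(476,243)=(476*31+243)%997=44 h(563,563)=(563*31+563)%997=70 -> [977, 44, 70]
L3: h(977,44)=(977*31+44)%997=421 h(70,70)=(70*31+70)%997=246 -> [421, 246]
L4: h(421,246)=(421*31+246)%997=336 -> [336]

Answer: 336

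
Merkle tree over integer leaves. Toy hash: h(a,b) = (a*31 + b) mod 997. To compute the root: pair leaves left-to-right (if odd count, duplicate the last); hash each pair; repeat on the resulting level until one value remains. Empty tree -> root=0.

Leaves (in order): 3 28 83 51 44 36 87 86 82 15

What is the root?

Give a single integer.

L0: [3, 28, 83, 51, 44, 36, 87, 86, 82, 15]
L1: h(3,28)=(3*31+28)%997=121 h(83,51)=(83*31+51)%997=630 h(44,36)=(44*31+36)%997=403 h(87,86)=(87*31+86)%997=789 h(82,15)=(82*31+15)%997=563 -> [121, 630, 403, 789, 563]
L2: h(121,630)=(121*31+630)%997=393 h(403,789)=(403*31+789)%997=321 h(563,563)=(563*31+563)%997=70 -> [393, 321, 70]
L3: h(393,321)=(393*31+321)%997=540 h(70,70)=(70*31+70)%997=246 -> [540, 246]
L4: h(540,246)=(540*31+246)%997=37 -> [37]

Answer: 37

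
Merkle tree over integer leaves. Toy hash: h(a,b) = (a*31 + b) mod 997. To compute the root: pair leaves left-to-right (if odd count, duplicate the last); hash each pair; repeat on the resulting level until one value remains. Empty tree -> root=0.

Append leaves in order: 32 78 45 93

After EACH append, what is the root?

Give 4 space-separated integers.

After append 32 (leaves=[32]):
  L0: [32]
  root=32
After append 78 (leaves=[32, 78]):
  L0: [32, 78]
  L1: h(32,78)=(32*31+78)%997=73 -> [73]
  root=73
After append 45 (leaves=[32, 78, 45]):
  L0: [32, 78, 45]
  L1: h(32,78)=(32*31+78)%997=73 h(45,45)=(45*31+45)%997=443 -> [73, 443]
  L2: h(73,443)=(73*31+443)%997=712 -> [712]
  root=712
After append 93 (leaves=[32, 78, 45, 93]):
  L0: [32, 78, 45, 93]
  L1: h(32,78)=(32*31+78)%997=73 h(45,93)=(45*31+93)%997=491 -> [73, 491]
  L2: h(73,491)=(73*31+491)%997=760 -> [760]
  root=760

Answer: 32 73 712 760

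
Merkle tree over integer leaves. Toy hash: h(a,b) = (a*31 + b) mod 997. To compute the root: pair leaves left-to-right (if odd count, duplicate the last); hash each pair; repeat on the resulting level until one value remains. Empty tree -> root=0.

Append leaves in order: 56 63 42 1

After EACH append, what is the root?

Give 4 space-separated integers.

After append 56 (leaves=[56]):
  L0: [56]
  root=56
After append 63 (leaves=[56, 63]):
  L0: [56, 63]
  L1: h(56,63)=(56*31+63)%997=802 -> [802]
  root=802
After append 42 (leaves=[56, 63, 42]):
  L0: [56, 63, 42]
  L1: h(56,63)=(56*31+63)%997=802 h(42,42)=(42*31+42)%997=347 -> [802, 347]
  L2: h(802,347)=(802*31+347)%997=284 -> [284]
  root=284
After append 1 (leaves=[56, 63, 42, 1]):
  L0: [56, 63, 42, 1]
  L1: h(56,63)=(56*31+63)%997=802 h(42,1)=(42*31+1)%997=306 -> [802, 306]
  L2: h(802,306)=(802*31+306)%997=243 -> [243]
  root=243

Answer: 56 802 284 243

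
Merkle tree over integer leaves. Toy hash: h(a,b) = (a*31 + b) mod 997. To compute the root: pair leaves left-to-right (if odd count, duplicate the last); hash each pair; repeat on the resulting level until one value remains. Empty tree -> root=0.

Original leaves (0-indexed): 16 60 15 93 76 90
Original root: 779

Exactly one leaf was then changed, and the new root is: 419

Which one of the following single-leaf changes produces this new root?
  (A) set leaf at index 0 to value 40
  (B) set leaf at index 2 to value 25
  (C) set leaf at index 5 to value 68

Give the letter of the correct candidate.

Original leaves: [16, 60, 15, 93, 76, 90]
Target new root: 419
Try each candidate change and compute the resulting root:
Candidate A: set leaf[0] = 40 -> leaves = [40, 60, 15, 93, 76, 90]
  L0: [40, 60, 15, 93, 76, 90]
  L1: h(40,60)=(40*31+60)%997=303 h(15,93)=(15*31+93)%997=558 h(76,90)=(76*31+90)%997=452 -> [303, 558, 452]
  L2: h(303,558)=(303*31+558)%997=978 h(452,452)=(452*31+452)%997=506 -> [978, 506]
  L3: h(978,506)=(978*31+506)%997=914 -> [914]
  root = 914 != target 419
Candidate B: set leaf[2] = 25 -> leaves = [16, 60, 25, 93, 76, 90]
  L0: [16, 60, 25, 93, 76, 90]
  L1: h(16,60)=(16*31+60)%997=556 h(25,93)=(25*31+93)%997=868 h(76,90)=(76*31+90)%997=452 -> [556, 868, 452]
  L2: h(556,868)=(556*31+868)%997=158 h(452,452)=(452*31+452)%997=506 -> [158, 506]
  L3: h(158,506)=(158*31+506)%997=419 -> [419]
  root = 419 == target 419  ** MATCH **
Candidate C: set leaf[5] = 68 -> leaves = [16, 60, 15, 93, 76, 68]
  L0: [16, 60, 15, 93, 76, 68]
  L1: h(16,60)=(16*31+60)%997=556 h(15,93)=(15*31+93)%997=558 h(76,68)=(76*31+68)%997=430 -> [556, 558, 430]
  L2: h(556,558)=(556*31+558)%997=845 h(430,430)=(430*31+430)%997=799 -> [845, 799]
  L3: h(845,799)=(845*31+799)%997=75 -> [75]
  root = 75 != target 419
Candidate B produces the target root.

Answer: B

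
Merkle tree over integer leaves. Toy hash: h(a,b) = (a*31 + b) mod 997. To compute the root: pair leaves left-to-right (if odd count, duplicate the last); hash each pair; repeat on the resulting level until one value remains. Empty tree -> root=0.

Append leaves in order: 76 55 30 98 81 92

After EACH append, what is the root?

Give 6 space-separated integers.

After append 76 (leaves=[76]):
  L0: [76]
  root=76
After append 55 (leaves=[76, 55]):
  L0: [76, 55]
  L1: h(76,55)=(76*31+55)%997=417 -> [417]
  root=417
After append 30 (leaves=[76, 55, 30]):
  L0: [76, 55, 30]
  L1: h(76,55)=(76*31+55)%997=417 h(30,30)=(30*31+30)%997=960 -> [417, 960]
  L2: h(417,960)=(417*31+960)%997=926 -> [926]
  root=926
After append 98 (leaves=[76, 55, 30, 98]):
  L0: [76, 55, 30, 98]
  L1: h(76,55)=(76*31+55)%997=417 h(30,98)=(30*31+98)%997=31 -> [417, 31]
  L2: h(417,31)=(417*31+31)%997=994 -> [994]
  root=994
After append 81 (leaves=[76, 55, 30, 98, 81]):
  L0: [76, 55, 30, 98, 81]
  L1: h(76,55)=(76*31+55)%997=417 h(30,98)=(30*31+98)%997=31 h(81,81)=(81*31+81)%997=598 -> [417, 31, 598]
  L2: h(417,31)=(417*31+31)%997=994 h(598,598)=(598*31+598)%997=193 -> [994, 193]
  L3: h(994,193)=(994*31+193)%997=100 -> [100]
  root=100
After append 92 (leaves=[76, 55, 30, 98, 81, 92]):
  L0: [76, 55, 30, 98, 81, 92]
  L1: h(76,55)=(76*31+55)%997=417 h(30,98)=(30*31+98)%997=31 h(81,92)=(81*31+92)%997=609 -> [417, 31, 609]
  L2: h(417,31)=(417*31+31)%997=994 h(609,609)=(609*31+609)%997=545 -> [994, 545]
  L3: h(994,545)=(994*31+545)%997=452 -> [452]
  root=452

Answer: 76 417 926 994 100 452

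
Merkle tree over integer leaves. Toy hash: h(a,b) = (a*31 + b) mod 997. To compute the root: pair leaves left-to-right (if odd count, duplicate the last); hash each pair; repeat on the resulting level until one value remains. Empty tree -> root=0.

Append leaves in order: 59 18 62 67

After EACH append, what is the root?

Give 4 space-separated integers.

Answer: 59 850 418 423

Derivation:
After append 59 (leaves=[59]):
  L0: [59]
  root=59
After append 18 (leaves=[59, 18]):
  L0: [59, 18]
  L1: h(59,18)=(59*31+18)%997=850 -> [850]
  root=850
After append 62 (leaves=[59, 18, 62]):
  L0: [59, 18, 62]
  L1: h(59,18)=(59*31+18)%997=850 h(62,62)=(62*31+62)%997=987 -> [850, 987]
  L2: h(850,987)=(850*31+987)%997=418 -> [418]
  root=418
After append 67 (leaves=[59, 18, 62, 67]):
  L0: [59, 18, 62, 67]
  L1: h(59,18)=(59*31+18)%997=850 h(62,67)=(62*31+67)%997=992 -> [850, 992]
  L2: h(850,992)=(850*31+992)%997=423 -> [423]
  root=423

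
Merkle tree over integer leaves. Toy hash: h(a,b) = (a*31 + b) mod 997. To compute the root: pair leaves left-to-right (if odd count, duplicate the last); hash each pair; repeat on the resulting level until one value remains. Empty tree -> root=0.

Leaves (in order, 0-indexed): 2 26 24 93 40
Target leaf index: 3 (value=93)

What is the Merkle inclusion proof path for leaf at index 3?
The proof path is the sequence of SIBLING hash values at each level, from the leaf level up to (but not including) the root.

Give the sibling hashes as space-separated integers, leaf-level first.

Answer: 24 88 83

Derivation:
L0 (leaves): [2, 26, 24, 93, 40], target index=3
L1: h(2,26)=(2*31+26)%997=88 [pair 0] h(24,93)=(24*31+93)%997=837 [pair 1] h(40,40)=(40*31+40)%997=283 [pair 2] -> [88, 837, 283]
  Sibling for proof at L0: 24
L2: h(88,837)=(88*31+837)%997=574 [pair 0] h(283,283)=(283*31+283)%997=83 [pair 1] -> [574, 83]
  Sibling for proof at L1: 88
L3: h(574,83)=(574*31+83)%997=928 [pair 0] -> [928]
  Sibling for proof at L2: 83
Root: 928
Proof path (sibling hashes from leaf to root): [24, 88, 83]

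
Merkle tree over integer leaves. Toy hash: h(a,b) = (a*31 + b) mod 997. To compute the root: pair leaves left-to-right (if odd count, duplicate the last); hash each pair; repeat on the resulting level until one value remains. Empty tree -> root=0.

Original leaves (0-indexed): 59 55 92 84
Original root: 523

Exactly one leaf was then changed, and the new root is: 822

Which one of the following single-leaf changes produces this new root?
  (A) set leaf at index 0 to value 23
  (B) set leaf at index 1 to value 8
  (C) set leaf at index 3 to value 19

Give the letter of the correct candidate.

Original leaves: [59, 55, 92, 84]
Target new root: 822
Try each candidate change and compute the resulting root:
Candidate A: set leaf[0] = 23 -> leaves = [23, 55, 92, 84]
  L0: [23, 55, 92, 84]
  L1: h(23,55)=(23*31+55)%997=768 h(92,84)=(92*31+84)%997=942 -> [768, 942]
  L2: h(768,942)=(768*31+942)%997=822 -> [822]
  root = 822 == target 822  ** MATCH **
Candidate B: set leaf[1] = 8 -> leaves = [59, 8, 92, 84]
  L0: [59, 8, 92, 84]
  L1: h(59,8)=(59*31+8)%997=840 h(92,84)=(92*31+84)%997=942 -> [840, 942]
  L2: h(840,942)=(840*31+942)%997=63 -> [63]
  root = 63 != target 822
Candidate C: set leaf[3] = 19 -> leaves = [59, 55, 92, 19]
  L0: [59, 55, 92, 19]
  L1: h(59,55)=(59*31+55)%997=887 h(92,19)=(92*31+19)%997=877 -> [887, 877]
  L2: h(887,877)=(887*31+877)%997=458 -> [458]
  root = 458 != target 822
Candidate A produces the target root.

Answer: A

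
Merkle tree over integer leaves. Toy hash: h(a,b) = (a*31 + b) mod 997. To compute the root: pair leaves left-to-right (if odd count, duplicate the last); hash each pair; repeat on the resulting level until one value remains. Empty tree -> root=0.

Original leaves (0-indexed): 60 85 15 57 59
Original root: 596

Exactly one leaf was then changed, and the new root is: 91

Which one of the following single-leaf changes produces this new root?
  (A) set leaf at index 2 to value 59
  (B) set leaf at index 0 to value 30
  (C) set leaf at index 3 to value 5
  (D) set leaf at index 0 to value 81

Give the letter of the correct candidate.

Original leaves: [60, 85, 15, 57, 59]
Target new root: 91
Try each candidate change and compute the resulting root:
Candidate A: set leaf[2] = 59 -> leaves = [60, 85, 59, 57, 59]
  L0: [60, 85, 59, 57, 59]
  L1: h(60,85)=(60*31+85)%997=948 h(59,57)=(59*31+57)%997=889 h(59,59)=(59*31+59)%997=891 -> [948, 889, 891]
  L2: h(948,889)=(948*31+889)%997=367 h(891,891)=(891*31+891)%997=596 -> [367, 596]
  L3: h(367,596)=(367*31+596)%997=9 -> [9]
  root = 9 != target 91
Candidate B: set leaf[0] = 30 -> leaves = [30, 85, 15, 57, 59]
  L0: [30, 85, 15, 57, 59]
  L1: h(30,85)=(30*31+85)%997=18 h(15,57)=(15*31+57)%997=522 h(59,59)=(59*31+59)%997=891 -> [18, 522, 891]
  L2: h(18,522)=(18*31+522)%997=83 h(891,891)=(891*31+891)%997=596 -> [83, 596]
  L3: h(83,596)=(83*31+596)%997=178 -> [178]
  root = 178 != target 91
Candidate C: set leaf[3] = 5 -> leaves = [60, 85, 15, 5, 59]
  L0: [60, 85, 15, 5, 59]
  L1: h(60,85)=(60*31+85)%997=948 h(15,5)=(15*31+5)%997=470 h(59,59)=(59*31+59)%997=891 -> [948, 470, 891]
  L2: h(948,470)=(948*31+470)%997=945 h(891,891)=(891*31+891)%997=596 -> [945, 596]
  L3: h(945,596)=(945*31+596)%997=978 -> [978]
  root = 978 != target 91
Candidate D: set leaf[0] = 81 -> leaves = [81, 85, 15, 57, 59]
  L0: [81, 85, 15, 57, 59]
  L1: h(81,85)=(81*31+85)%997=602 h(15,57)=(15*31+57)%997=522 h(59,59)=(59*31+59)%997=891 -> [602, 522, 891]
  L2: h(602,522)=(602*31+522)%997=241 h(891,891)=(891*31+891)%997=596 -> [241, 596]
  L3: h(241,596)=(241*31+596)%997=91 -> [91]
  root = 91 == target 91  ** MATCH **
Candidate D produces the target root.

Answer: D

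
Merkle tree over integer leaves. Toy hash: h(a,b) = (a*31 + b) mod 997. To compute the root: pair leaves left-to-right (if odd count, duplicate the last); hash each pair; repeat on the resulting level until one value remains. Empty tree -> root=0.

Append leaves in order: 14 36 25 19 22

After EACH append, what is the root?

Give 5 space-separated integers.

After append 14 (leaves=[14]):
  L0: [14]
  root=14
After append 36 (leaves=[14, 36]):
  L0: [14, 36]
  L1: h(14,36)=(14*31+36)%997=470 -> [470]
  root=470
After append 25 (leaves=[14, 36, 25]):
  L0: [14, 36, 25]
  L1: h(14,36)=(14*31+36)%997=470 h(25,25)=(25*31+25)%997=800 -> [470, 800]
  L2: h(470,800)=(470*31+800)%997=415 -> [415]
  root=415
After append 19 (leaves=[14, 36, 25, 19]):
  L0: [14, 36, 25, 19]
  L1: h(14,36)=(14*31+36)%997=470 h(25,19)=(25*31+19)%997=794 -> [470, 794]
  L2: h(470,794)=(470*31+794)%997=409 -> [409]
  root=409
After append 22 (leaves=[14, 36, 25, 19, 22]):
  L0: [14, 36, 25, 19, 22]
  L1: h(14,36)=(14*31+36)%997=470 h(25,19)=(25*31+19)%997=794 h(22,22)=(22*31+22)%997=704 -> [470, 794, 704]
  L2: h(470,794)=(470*31+794)%997=409 h(704,704)=(704*31+704)%997=594 -> [409, 594]
  L3: h(409,594)=(409*31+594)%997=312 -> [312]
  root=312

Answer: 14 470 415 409 312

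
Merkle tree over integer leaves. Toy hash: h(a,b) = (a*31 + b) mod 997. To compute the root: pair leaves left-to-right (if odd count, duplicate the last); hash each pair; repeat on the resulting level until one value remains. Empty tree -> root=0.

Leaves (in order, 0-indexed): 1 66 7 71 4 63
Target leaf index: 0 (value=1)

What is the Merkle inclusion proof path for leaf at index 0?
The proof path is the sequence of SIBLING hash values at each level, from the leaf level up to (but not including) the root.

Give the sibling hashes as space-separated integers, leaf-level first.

L0 (leaves): [1, 66, 7, 71, 4, 63], target index=0
L1: h(1,66)=(1*31+66)%997=97 [pair 0] h(7,71)=(7*31+71)%997=288 [pair 1] h(4,63)=(4*31+63)%997=187 [pair 2] -> [97, 288, 187]
  Sibling for proof at L0: 66
L2: h(97,288)=(97*31+288)%997=304 [pair 0] h(187,187)=(187*31+187)%997=2 [pair 1] -> [304, 2]
  Sibling for proof at L1: 288
L3: h(304,2)=(304*31+2)%997=453 [pair 0] -> [453]
  Sibling for proof at L2: 2
Root: 453
Proof path (sibling hashes from leaf to root): [66, 288, 2]

Answer: 66 288 2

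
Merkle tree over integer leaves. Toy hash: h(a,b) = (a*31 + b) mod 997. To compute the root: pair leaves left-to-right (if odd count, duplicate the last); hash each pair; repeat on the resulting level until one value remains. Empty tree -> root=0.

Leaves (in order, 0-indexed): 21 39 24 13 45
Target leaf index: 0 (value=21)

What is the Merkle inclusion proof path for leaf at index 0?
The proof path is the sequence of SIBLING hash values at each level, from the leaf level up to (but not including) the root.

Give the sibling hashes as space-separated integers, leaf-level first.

L0 (leaves): [21, 39, 24, 13, 45], target index=0
L1: h(21,39)=(21*31+39)%997=690 [pair 0] h(24,13)=(24*31+13)%997=757 [pair 1] h(45,45)=(45*31+45)%997=443 [pair 2] -> [690, 757, 443]
  Sibling for proof at L0: 39
L2: h(690,757)=(690*31+757)%997=213 [pair 0] h(443,443)=(443*31+443)%997=218 [pair 1] -> [213, 218]
  Sibling for proof at L1: 757
L3: h(213,218)=(213*31+218)%997=839 [pair 0] -> [839]
  Sibling for proof at L2: 218
Root: 839
Proof path (sibling hashes from leaf to root): [39, 757, 218]

Answer: 39 757 218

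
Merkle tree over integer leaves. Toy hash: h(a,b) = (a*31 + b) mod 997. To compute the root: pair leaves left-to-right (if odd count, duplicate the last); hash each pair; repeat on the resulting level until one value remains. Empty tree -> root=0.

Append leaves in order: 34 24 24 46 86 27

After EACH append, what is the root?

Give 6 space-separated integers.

After append 34 (leaves=[34]):
  L0: [34]
  root=34
After append 24 (leaves=[34, 24]):
  L0: [34, 24]
  L1: h(34,24)=(34*31+24)%997=81 -> [81]
  root=81
After append 24 (leaves=[34, 24, 24]):
  L0: [34, 24, 24]
  L1: h(34,24)=(34*31+24)%997=81 h(24,24)=(24*31+24)%997=768 -> [81, 768]
  L2: h(81,768)=(81*31+768)%997=288 -> [288]
  root=288
After append 46 (leaves=[34, 24, 24, 46]):
  L0: [34, 24, 24, 46]
  L1: h(34,24)=(34*31+24)%997=81 h(24,46)=(24*31+46)%997=790 -> [81, 790]
  L2: h(81,790)=(81*31+790)%997=310 -> [310]
  root=310
After append 86 (leaves=[34, 24, 24, 46, 86]):
  L0: [34, 24, 24, 46, 86]
  L1: h(34,24)=(34*31+24)%997=81 h(24,46)=(24*31+46)%997=790 h(86,86)=(86*31+86)%997=758 -> [81, 790, 758]
  L2: h(81,790)=(81*31+790)%997=310 h(758,758)=(758*31+758)%997=328 -> [310, 328]
  L3: h(310,328)=(310*31+328)%997=965 -> [965]
  root=965
After append 27 (leaves=[34, 24, 24, 46, 86, 27]):
  L0: [34, 24, 24, 46, 86, 27]
  L1: h(34,24)=(34*31+24)%997=81 h(24,46)=(24*31+46)%997=790 h(86,27)=(86*31+27)%997=699 -> [81, 790, 699]
  L2: h(81,790)=(81*31+790)%997=310 h(699,699)=(699*31+699)%997=434 -> [310, 434]
  L3: h(310,434)=(310*31+434)%997=74 -> [74]
  root=74

Answer: 34 81 288 310 965 74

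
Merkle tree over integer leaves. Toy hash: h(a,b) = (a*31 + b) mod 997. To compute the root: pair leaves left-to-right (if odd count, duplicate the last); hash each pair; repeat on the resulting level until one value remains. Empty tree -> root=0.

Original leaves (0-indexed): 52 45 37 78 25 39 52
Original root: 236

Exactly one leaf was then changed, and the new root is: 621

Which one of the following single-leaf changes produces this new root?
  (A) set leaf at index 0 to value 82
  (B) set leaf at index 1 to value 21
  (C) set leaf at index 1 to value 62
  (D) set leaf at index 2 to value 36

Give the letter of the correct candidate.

Answer: C

Derivation:
Original leaves: [52, 45, 37, 78, 25, 39, 52]
Target new root: 621
Try each candidate change and compute the resulting root:
Candidate A: set leaf[0] = 82 -> leaves = [82, 45, 37, 78, 25, 39, 52]
  L0: [82, 45, 37, 78, 25, 39, 52]
  L1: h(82,45)=(82*31+45)%997=593 h(37,78)=(37*31+78)%997=228 h(25,39)=(25*31+39)%997=814 h(52,52)=(52*31+52)%997=667 -> [593, 228, 814, 667]
  L2: h(593,228)=(593*31+228)%997=665 h(814,667)=(814*31+667)%997=976 -> [665, 976]
  L3: h(665,976)=(665*31+976)%997=654 -> [654]
  root = 654 != target 621
Candidate B: set leaf[1] = 21 -> leaves = [52, 21, 37, 78, 25, 39, 52]
  L0: [52, 21, 37, 78, 25, 39, 52]
  L1: h(52,21)=(52*31+21)%997=636 h(37,78)=(37*31+78)%997=228 h(25,39)=(25*31+39)%997=814 h(52,52)=(52*31+52)%997=667 -> [636, 228, 814, 667]
  L2: h(636,228)=(636*31+228)%997=4 h(814,667)=(814*31+667)%997=976 -> [4, 976]
  L3: h(4,976)=(4*31+976)%997=103 -> [103]
  root = 103 != target 621
Candidate C: set leaf[1] = 62 -> leaves = [52, 62, 37, 78, 25, 39, 52]
  L0: [52, 62, 37, 78, 25, 39, 52]
  L1: h(52,62)=(52*31+62)%997=677 h(37,78)=(37*31+78)%997=228 h(25,39)=(25*31+39)%997=814 h(52,52)=(52*31+52)%997=667 -> [677, 228, 814, 667]
  L2: h(677,228)=(677*31+228)%997=278 h(814,667)=(814*31+667)%997=976 -> [278, 976]
  L3: h(278,976)=(278*31+976)%997=621 -> [621]
  root = 621 == target 621  ** MATCH **
Candidate D: set leaf[2] = 36 -> leaves = [52, 45, 36, 78, 25, 39, 52]
  L0: [52, 45, 36, 78, 25, 39, 52]
  L1: h(52,45)=(52*31+45)%997=660 h(36,78)=(36*31+78)%997=197 h(25,39)=(25*31+39)%997=814 h(52,52)=(52*31+52)%997=667 -> [660, 197, 814, 667]
  L2: h(660,197)=(660*31+197)%997=717 h(814,667)=(814*31+667)%997=976 -> [717, 976]
  L3: h(717,976)=(717*31+976)%997=272 -> [272]
  root = 272 != target 621
Candidate C produces the target root.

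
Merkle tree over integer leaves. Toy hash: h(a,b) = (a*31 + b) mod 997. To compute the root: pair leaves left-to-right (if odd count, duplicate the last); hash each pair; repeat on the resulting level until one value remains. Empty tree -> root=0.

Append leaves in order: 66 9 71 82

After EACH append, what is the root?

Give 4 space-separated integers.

After append 66 (leaves=[66]):
  L0: [66]
  root=66
After append 9 (leaves=[66, 9]):
  L0: [66, 9]
  L1: h(66,9)=(66*31+9)%997=61 -> [61]
  root=61
After append 71 (leaves=[66, 9, 71]):
  L0: [66, 9, 71]
  L1: h(66,9)=(66*31+9)%997=61 h(71,71)=(71*31+71)%997=278 -> [61, 278]
  L2: h(61,278)=(61*31+278)%997=175 -> [175]
  root=175
After append 82 (leaves=[66, 9, 71, 82]):
  L0: [66, 9, 71, 82]
  L1: h(66,9)=(66*31+9)%997=61 h(71,82)=(71*31+82)%997=289 -> [61, 289]
  L2: h(61,289)=(61*31+289)%997=186 -> [186]
  root=186

Answer: 66 61 175 186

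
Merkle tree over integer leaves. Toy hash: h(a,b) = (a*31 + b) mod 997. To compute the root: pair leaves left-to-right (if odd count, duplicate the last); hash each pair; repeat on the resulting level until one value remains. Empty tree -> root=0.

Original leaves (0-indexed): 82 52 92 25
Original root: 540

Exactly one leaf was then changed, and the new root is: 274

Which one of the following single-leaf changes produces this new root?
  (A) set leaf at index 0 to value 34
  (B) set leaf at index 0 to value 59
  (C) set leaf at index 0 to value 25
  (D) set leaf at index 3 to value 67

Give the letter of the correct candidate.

Original leaves: [82, 52, 92, 25]
Target new root: 274
Try each candidate change and compute the resulting root:
Candidate A: set leaf[0] = 34 -> leaves = [34, 52, 92, 25]
  L0: [34, 52, 92, 25]
  L1: h(34,52)=(34*31+52)%997=109 h(92,25)=(92*31+25)%997=883 -> [109, 883]
  L2: h(109,883)=(109*31+883)%997=274 -> [274]
  root = 274 == target 274  ** MATCH **
Candidate B: set leaf[0] = 59 -> leaves = [59, 52, 92, 25]
  L0: [59, 52, 92, 25]
  L1: h(59,52)=(59*31+52)%997=884 h(92,25)=(92*31+25)%997=883 -> [884, 883]
  L2: h(884,883)=(884*31+883)%997=371 -> [371]
  root = 371 != target 274
Candidate C: set leaf[0] = 25 -> leaves = [25, 52, 92, 25]
  L0: [25, 52, 92, 25]
  L1: h(25,52)=(25*31+52)%997=827 h(92,25)=(92*31+25)%997=883 -> [827, 883]
  L2: h(827,883)=(827*31+883)%997=598 -> [598]
  root = 598 != target 274
Candidate D: set leaf[3] = 67 -> leaves = [82, 52, 92, 67]
  L0: [82, 52, 92, 67]
  L1: h(82,52)=(82*31+52)%997=600 h(92,67)=(92*31+67)%997=925 -> [600, 925]
  L2: h(600,925)=(600*31+925)%997=582 -> [582]
  root = 582 != target 274
Candidate A produces the target root.

Answer: A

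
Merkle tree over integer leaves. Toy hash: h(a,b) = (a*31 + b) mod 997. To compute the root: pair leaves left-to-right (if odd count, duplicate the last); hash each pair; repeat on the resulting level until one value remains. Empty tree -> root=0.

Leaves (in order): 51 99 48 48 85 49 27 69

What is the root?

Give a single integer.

Answer: 459

Derivation:
L0: [51, 99, 48, 48, 85, 49, 27, 69]
L1: h(51,99)=(51*31+99)%997=683 h(48,48)=(48*31+48)%997=539 h(85,49)=(85*31+49)%997=690 h(27,69)=(27*31+69)%997=906 -> [683, 539, 690, 906]
L2: h(683,539)=(683*31+539)%997=775 h(690,906)=(690*31+906)%997=362 -> [775, 362]
L3: h(775,362)=(775*31+362)%997=459 -> [459]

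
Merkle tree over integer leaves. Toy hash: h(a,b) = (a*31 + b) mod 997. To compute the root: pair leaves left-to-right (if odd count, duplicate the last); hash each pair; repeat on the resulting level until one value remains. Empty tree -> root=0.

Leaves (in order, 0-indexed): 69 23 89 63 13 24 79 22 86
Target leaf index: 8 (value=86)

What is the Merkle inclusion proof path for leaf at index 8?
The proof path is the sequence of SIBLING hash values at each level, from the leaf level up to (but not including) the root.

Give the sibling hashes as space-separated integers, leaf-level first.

L0 (leaves): [69, 23, 89, 63, 13, 24, 79, 22, 86], target index=8
L1: h(69,23)=(69*31+23)%997=168 [pair 0] h(89,63)=(89*31+63)%997=828 [pair 1] h(13,24)=(13*31+24)%997=427 [pair 2] h(79,22)=(79*31+22)%997=477 [pair 3] h(86,86)=(86*31+86)%997=758 [pair 4] -> [168, 828, 427, 477, 758]
  Sibling for proof at L0: 86
L2: h(168,828)=(168*31+828)%997=54 [pair 0] h(427,477)=(427*31+477)%997=753 [pair 1] h(758,758)=(758*31+758)%997=328 [pair 2] -> [54, 753, 328]
  Sibling for proof at L1: 758
L3: h(54,753)=(54*31+753)%997=433 [pair 0] h(328,328)=(328*31+328)%997=526 [pair 1] -> [433, 526]
  Sibling for proof at L2: 328
L4: h(433,526)=(433*31+526)%997=988 [pair 0] -> [988]
  Sibling for proof at L3: 433
Root: 988
Proof path (sibling hashes from leaf to root): [86, 758, 328, 433]

Answer: 86 758 328 433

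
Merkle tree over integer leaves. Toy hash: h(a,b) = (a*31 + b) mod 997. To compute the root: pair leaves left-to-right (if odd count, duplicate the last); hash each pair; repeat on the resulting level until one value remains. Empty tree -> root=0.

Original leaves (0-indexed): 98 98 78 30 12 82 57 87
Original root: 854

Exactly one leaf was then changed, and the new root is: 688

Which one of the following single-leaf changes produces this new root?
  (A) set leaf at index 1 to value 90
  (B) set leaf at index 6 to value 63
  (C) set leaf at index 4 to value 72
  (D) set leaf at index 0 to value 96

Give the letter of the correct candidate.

Original leaves: [98, 98, 78, 30, 12, 82, 57, 87]
Target new root: 688
Try each candidate change and compute the resulting root:
Candidate A: set leaf[1] = 90 -> leaves = [98, 90, 78, 30, 12, 82, 57, 87]
  L0: [98, 90, 78, 30, 12, 82, 57, 87]
  L1: h(98,90)=(98*31+90)%997=137 h(78,30)=(78*31+30)%997=454 h(12,82)=(12*31+82)%997=454 h(57,87)=(57*31+87)%997=857 -> [137, 454, 454, 857]
  L2: h(137,454)=(137*31+454)%997=713 h(454,857)=(454*31+857)%997=973 -> [713, 973]
  L3: h(713,973)=(713*31+973)%997=145 -> [145]
  root = 145 != target 688
Candidate B: set leaf[6] = 63 -> leaves = [98, 98, 78, 30, 12, 82, 63, 87]
  L0: [98, 98, 78, 30, 12, 82, 63, 87]
  L1: h(98,98)=(98*31+98)%997=145 h(78,30)=(78*31+30)%997=454 h(12,82)=(12*31+82)%997=454 h(63,87)=(63*31+87)%997=46 -> [145, 454, 454, 46]
  L2: h(145,454)=(145*31+454)%997=961 h(454,46)=(454*31+46)%997=162 -> [961, 162]
  L3: h(961,162)=(961*31+162)%997=43 -> [43]
  root = 43 != target 688
Candidate C: set leaf[4] = 72 -> leaves = [98, 98, 78, 30, 72, 82, 57, 87]
  L0: [98, 98, 78, 30, 72, 82, 57, 87]
  L1: h(98,98)=(98*31+98)%997=145 h(78,30)=(78*31+30)%997=454 h(72,82)=(72*31+82)%997=320 h(57,87)=(57*31+87)%997=857 -> [145, 454, 320, 857]
  L2: h(145,454)=(145*31+454)%997=961 h(320,857)=(320*31+857)%997=807 -> [961, 807]
  L3: h(961,807)=(961*31+807)%997=688 -> [688]
  root = 688 == target 688  ** MATCH **
Candidate D: set leaf[0] = 96 -> leaves = [96, 98, 78, 30, 12, 82, 57, 87]
  L0: [96, 98, 78, 30, 12, 82, 57, 87]
  L1: h(96,98)=(96*31+98)%997=83 h(78,30)=(78*31+30)%997=454 h(12,82)=(12*31+82)%997=454 h(57,87)=(57*31+87)%997=857 -> [83, 454, 454, 857]
  L2: h(83,454)=(83*31+454)%997=36 h(454,857)=(454*31+857)%997=973 -> [36, 973]
  L3: h(36,973)=(36*31+973)%997=95 -> [95]
  root = 95 != target 688
Candidate C produces the target root.

Answer: C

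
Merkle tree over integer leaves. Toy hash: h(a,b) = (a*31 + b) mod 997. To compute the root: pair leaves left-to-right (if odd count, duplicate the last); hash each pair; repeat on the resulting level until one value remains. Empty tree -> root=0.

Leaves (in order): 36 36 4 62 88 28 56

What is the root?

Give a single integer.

L0: [36, 36, 4, 62, 88, 28, 56]
L1: h(36,36)=(36*31+36)%997=155 h(4,62)=(4*31+62)%997=186 h(88,28)=(88*31+28)%997=762 h(56,56)=(56*31+56)%997=795 -> [155, 186, 762, 795]
L2: h(155,186)=(155*31+186)%997=6 h(762,795)=(762*31+795)%997=489 -> [6, 489]
L3: h(6,489)=(6*31+489)%997=675 -> [675]

Answer: 675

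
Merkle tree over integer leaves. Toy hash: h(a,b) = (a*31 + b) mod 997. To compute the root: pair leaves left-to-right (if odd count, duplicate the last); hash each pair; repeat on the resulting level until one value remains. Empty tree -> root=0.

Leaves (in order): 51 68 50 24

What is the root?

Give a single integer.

L0: [51, 68, 50, 24]
L1: h(51,68)=(51*31+68)%997=652 h(50,24)=(50*31+24)%997=577 -> [652, 577]
L2: h(652,577)=(652*31+577)%997=849 -> [849]

Answer: 849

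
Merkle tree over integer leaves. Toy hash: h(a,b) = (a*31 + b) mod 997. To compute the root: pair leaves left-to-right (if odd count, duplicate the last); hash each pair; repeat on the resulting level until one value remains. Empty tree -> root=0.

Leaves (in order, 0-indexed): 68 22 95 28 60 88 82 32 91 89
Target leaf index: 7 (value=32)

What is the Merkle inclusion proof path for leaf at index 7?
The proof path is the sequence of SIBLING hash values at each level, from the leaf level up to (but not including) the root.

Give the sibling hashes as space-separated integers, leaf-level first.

L0 (leaves): [68, 22, 95, 28, 60, 88, 82, 32, 91, 89], target index=7
L1: h(68,22)=(68*31+22)%997=136 [pair 0] h(95,28)=(95*31+28)%997=979 [pair 1] h(60,88)=(60*31+88)%997=951 [pair 2] h(82,32)=(82*31+32)%997=580 [pair 3] h(91,89)=(91*31+89)%997=916 [pair 4] -> [136, 979, 951, 580, 916]
  Sibling for proof at L0: 82
L2: h(136,979)=(136*31+979)%997=210 [pair 0] h(951,580)=(951*31+580)%997=151 [pair 1] h(916,916)=(916*31+916)%997=399 [pair 2] -> [210, 151, 399]
  Sibling for proof at L1: 951
L3: h(210,151)=(210*31+151)%997=679 [pair 0] h(399,399)=(399*31+399)%997=804 [pair 1] -> [679, 804]
  Sibling for proof at L2: 210
L4: h(679,804)=(679*31+804)%997=916 [pair 0] -> [916]
  Sibling for proof at L3: 804
Root: 916
Proof path (sibling hashes from leaf to root): [82, 951, 210, 804]

Answer: 82 951 210 804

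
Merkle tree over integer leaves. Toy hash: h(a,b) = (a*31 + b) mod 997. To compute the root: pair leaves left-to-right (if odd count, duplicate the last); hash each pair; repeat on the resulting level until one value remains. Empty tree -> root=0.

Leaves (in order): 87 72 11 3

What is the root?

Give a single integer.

L0: [87, 72, 11, 3]
L1: h(87,72)=(87*31+72)%997=775 h(11,3)=(11*31+3)%997=344 -> [775, 344]
L2: h(775,344)=(775*31+344)%997=441 -> [441]

Answer: 441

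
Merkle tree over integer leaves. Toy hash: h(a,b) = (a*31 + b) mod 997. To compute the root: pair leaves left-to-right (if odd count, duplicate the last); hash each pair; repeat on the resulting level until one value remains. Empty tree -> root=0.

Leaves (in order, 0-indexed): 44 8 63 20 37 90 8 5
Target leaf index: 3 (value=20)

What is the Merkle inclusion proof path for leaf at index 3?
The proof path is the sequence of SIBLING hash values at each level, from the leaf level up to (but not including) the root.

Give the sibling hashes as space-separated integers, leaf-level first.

L0 (leaves): [44, 8, 63, 20, 37, 90, 8, 5], target index=3
L1: h(44,8)=(44*31+8)%997=375 [pair 0] h(63,20)=(63*31+20)%997=976 [pair 1] h(37,90)=(37*31+90)%997=240 [pair 2] h(8,5)=(8*31+5)%997=253 [pair 3] -> [375, 976, 240, 253]
  Sibling for proof at L0: 63
L2: h(375,976)=(375*31+976)%997=637 [pair 0] h(240,253)=(240*31+253)%997=714 [pair 1] -> [637, 714]
  Sibling for proof at L1: 375
L3: h(637,714)=(637*31+714)%997=521 [pair 0] -> [521]
  Sibling for proof at L2: 714
Root: 521
Proof path (sibling hashes from leaf to root): [63, 375, 714]

Answer: 63 375 714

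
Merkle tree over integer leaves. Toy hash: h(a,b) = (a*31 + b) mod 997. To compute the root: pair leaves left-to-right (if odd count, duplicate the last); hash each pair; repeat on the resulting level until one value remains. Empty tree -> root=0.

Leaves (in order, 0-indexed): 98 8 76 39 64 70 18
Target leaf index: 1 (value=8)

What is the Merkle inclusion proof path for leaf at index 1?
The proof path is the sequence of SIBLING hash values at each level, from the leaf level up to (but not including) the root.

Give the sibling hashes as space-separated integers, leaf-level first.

L0 (leaves): [98, 8, 76, 39, 64, 70, 18], target index=1
L1: h(98,8)=(98*31+8)%997=55 [pair 0] h(76,39)=(76*31+39)%997=401 [pair 1] h(64,70)=(64*31+70)%997=60 [pair 2] h(18,18)=(18*31+18)%997=576 [pair 3] -> [55, 401, 60, 576]
  Sibling for proof at L0: 98
L2: h(55,401)=(55*31+401)%997=112 [pair 0] h(60,576)=(60*31+576)%997=442 [pair 1] -> [112, 442]
  Sibling for proof at L1: 401
L3: h(112,442)=(112*31+442)%997=923 [pair 0] -> [923]
  Sibling for proof at L2: 442
Root: 923
Proof path (sibling hashes from leaf to root): [98, 401, 442]

Answer: 98 401 442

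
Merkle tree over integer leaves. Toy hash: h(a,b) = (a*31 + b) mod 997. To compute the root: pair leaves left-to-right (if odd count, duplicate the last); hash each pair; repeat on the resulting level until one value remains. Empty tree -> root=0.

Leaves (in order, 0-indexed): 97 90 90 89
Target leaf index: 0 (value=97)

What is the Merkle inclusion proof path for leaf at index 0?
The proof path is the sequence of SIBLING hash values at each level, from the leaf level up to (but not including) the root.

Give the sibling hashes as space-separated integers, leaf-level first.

L0 (leaves): [97, 90, 90, 89], target index=0
L1: h(97,90)=(97*31+90)%997=106 [pair 0] h(90,89)=(90*31+89)%997=885 [pair 1] -> [106, 885]
  Sibling for proof at L0: 90
L2: h(106,885)=(106*31+885)%997=183 [pair 0] -> [183]
  Sibling for proof at L1: 885
Root: 183
Proof path (sibling hashes from leaf to root): [90, 885]

Answer: 90 885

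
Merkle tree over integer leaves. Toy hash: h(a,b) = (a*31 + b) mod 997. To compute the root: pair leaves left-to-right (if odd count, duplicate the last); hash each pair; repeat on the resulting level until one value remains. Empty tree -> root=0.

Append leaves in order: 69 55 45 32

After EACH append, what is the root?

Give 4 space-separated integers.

After append 69 (leaves=[69]):
  L0: [69]
  root=69
After append 55 (leaves=[69, 55]):
  L0: [69, 55]
  L1: h(69,55)=(69*31+55)%997=200 -> [200]
  root=200
After append 45 (leaves=[69, 55, 45]):
  L0: [69, 55, 45]
  L1: h(69,55)=(69*31+55)%997=200 h(45,45)=(45*31+45)%997=443 -> [200, 443]
  L2: h(200,443)=(200*31+443)%997=661 -> [661]
  root=661
After append 32 (leaves=[69, 55, 45, 32]):
  L0: [69, 55, 45, 32]
  L1: h(69,55)=(69*31+55)%997=200 h(45,32)=(45*31+32)%997=430 -> [200, 430]
  L2: h(200,430)=(200*31+430)%997=648 -> [648]
  root=648

Answer: 69 200 661 648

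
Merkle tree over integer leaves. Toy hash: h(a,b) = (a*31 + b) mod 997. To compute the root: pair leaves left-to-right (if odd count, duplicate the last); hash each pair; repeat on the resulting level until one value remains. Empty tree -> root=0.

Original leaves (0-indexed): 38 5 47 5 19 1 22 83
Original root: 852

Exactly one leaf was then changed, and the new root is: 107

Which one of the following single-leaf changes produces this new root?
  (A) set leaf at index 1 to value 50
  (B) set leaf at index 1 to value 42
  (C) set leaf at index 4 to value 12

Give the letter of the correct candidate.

Answer: C

Derivation:
Original leaves: [38, 5, 47, 5, 19, 1, 22, 83]
Target new root: 107
Try each candidate change and compute the resulting root:
Candidate A: set leaf[1] = 50 -> leaves = [38, 50, 47, 5, 19, 1, 22, 83]
  L0: [38, 50, 47, 5, 19, 1, 22, 83]
  L1: h(38,50)=(38*31+50)%997=231 h(47,5)=(47*31+5)%997=465 h(19,1)=(19*31+1)%997=590 h(22,83)=(22*31+83)%997=765 -> [231, 465, 590, 765]
  L2: h(231,465)=(231*31+465)%997=647 h(590,765)=(590*31+765)%997=112 -> [647, 112]
  L3: h(647,112)=(647*31+112)%997=229 -> [229]
  root = 229 != target 107
Candidate B: set leaf[1] = 42 -> leaves = [38, 42, 47, 5, 19, 1, 22, 83]
  L0: [38, 42, 47, 5, 19, 1, 22, 83]
  L1: h(38,42)=(38*31+42)%997=223 h(47,5)=(47*31+5)%997=465 h(19,1)=(19*31+1)%997=590 h(22,83)=(22*31+83)%997=765 -> [223, 465, 590, 765]
  L2: h(223,465)=(223*31+465)%997=399 h(590,765)=(590*31+765)%997=112 -> [399, 112]
  L3: h(399,112)=(399*31+112)%997=517 -> [517]
  root = 517 != target 107
Candidate C: set leaf[4] = 12 -> leaves = [38, 5, 47, 5, 12, 1, 22, 83]
  L0: [38, 5, 47, 5, 12, 1, 22, 83]
  L1: h(38,5)=(38*31+5)%997=186 h(47,5)=(47*31+5)%997=465 h(12,1)=(12*31+1)%997=373 h(22,83)=(22*31+83)%997=765 -> [186, 465, 373, 765]
  L2: h(186,465)=(186*31+465)%997=249 h(373,765)=(373*31+765)%997=364 -> [249, 364]
  L3: h(249,364)=(249*31+364)%997=107 -> [107]
  root = 107 == target 107  ** MATCH **
Candidate C produces the target root.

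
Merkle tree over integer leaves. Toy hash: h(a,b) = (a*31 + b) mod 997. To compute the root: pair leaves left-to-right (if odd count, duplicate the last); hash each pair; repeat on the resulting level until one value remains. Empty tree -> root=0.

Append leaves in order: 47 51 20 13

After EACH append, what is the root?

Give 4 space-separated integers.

Answer: 47 511 529 522

Derivation:
After append 47 (leaves=[47]):
  L0: [47]
  root=47
After append 51 (leaves=[47, 51]):
  L0: [47, 51]
  L1: h(47,51)=(47*31+51)%997=511 -> [511]
  root=511
After append 20 (leaves=[47, 51, 20]):
  L0: [47, 51, 20]
  L1: h(47,51)=(47*31+51)%997=511 h(20,20)=(20*31+20)%997=640 -> [511, 640]
  L2: h(511,640)=(511*31+640)%997=529 -> [529]
  root=529
After append 13 (leaves=[47, 51, 20, 13]):
  L0: [47, 51, 20, 13]
  L1: h(47,51)=(47*31+51)%997=511 h(20,13)=(20*31+13)%997=633 -> [511, 633]
  L2: h(511,633)=(511*31+633)%997=522 -> [522]
  root=522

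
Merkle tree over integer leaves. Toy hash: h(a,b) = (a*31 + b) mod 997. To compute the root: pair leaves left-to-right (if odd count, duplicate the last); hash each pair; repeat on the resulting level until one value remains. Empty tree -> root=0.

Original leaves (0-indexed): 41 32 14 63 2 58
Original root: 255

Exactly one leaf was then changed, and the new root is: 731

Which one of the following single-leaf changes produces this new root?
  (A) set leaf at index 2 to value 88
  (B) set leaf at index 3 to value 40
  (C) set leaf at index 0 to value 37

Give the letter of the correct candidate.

Original leaves: [41, 32, 14, 63, 2, 58]
Target new root: 731
Try each candidate change and compute the resulting root:
Candidate A: set leaf[2] = 88 -> leaves = [41, 32, 88, 63, 2, 58]
  L0: [41, 32, 88, 63, 2, 58]
  L1: h(41,32)=(41*31+32)%997=306 h(88,63)=(88*31+63)%997=797 h(2,58)=(2*31+58)%997=120 -> [306, 797, 120]
  L2: h(306,797)=(306*31+797)%997=313 h(120,120)=(120*31+120)%997=849 -> [313, 849]
  L3: h(313,849)=(313*31+849)%997=582 -> [582]
  root = 582 != target 731
Candidate B: set leaf[3] = 40 -> leaves = [41, 32, 14, 40, 2, 58]
  L0: [41, 32, 14, 40, 2, 58]
  L1: h(41,32)=(41*31+32)%997=306 h(14,40)=(14*31+40)%997=474 h(2,58)=(2*31+58)%997=120 -> [306, 474, 120]
  L2: h(306,474)=(306*31+474)%997=987 h(120,120)=(120*31+120)%997=849 -> [987, 849]
  L3: h(987,849)=(987*31+849)%997=539 -> [539]
  root = 539 != target 731
Candidate C: set leaf[0] = 37 -> leaves = [37, 32, 14, 63, 2, 58]
  L0: [37, 32, 14, 63, 2, 58]
  L1: h(37,32)=(37*31+32)%997=182 h(14,63)=(14*31+63)%997=497 h(2,58)=(2*31+58)%997=120 -> [182, 497, 120]
  L2: h(182,497)=(182*31+497)%997=157 h(120,120)=(120*31+120)%997=849 -> [157, 849]
  L3: h(157,849)=(157*31+849)%997=731 -> [731]
  root = 731 == target 731  ** MATCH **
Candidate C produces the target root.

Answer: C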